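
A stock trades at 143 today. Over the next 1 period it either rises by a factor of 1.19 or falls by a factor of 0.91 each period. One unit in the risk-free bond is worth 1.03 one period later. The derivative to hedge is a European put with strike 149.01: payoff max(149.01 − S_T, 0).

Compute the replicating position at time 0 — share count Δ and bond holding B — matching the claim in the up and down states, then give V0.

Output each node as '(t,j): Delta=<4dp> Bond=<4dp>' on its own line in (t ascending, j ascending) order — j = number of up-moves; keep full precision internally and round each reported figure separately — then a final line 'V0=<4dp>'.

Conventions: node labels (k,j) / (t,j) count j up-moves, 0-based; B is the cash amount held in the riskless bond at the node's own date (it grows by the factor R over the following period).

Arbitrage-free pricing uses the up-move probability p* = (R−d)/(u−d) = 0.4286, discounting each step at R = 1.03.
Expiry values: V(1,0)=18.8800, V(1,1)=0.0000
  t=0,j=0: stock 143.0000 → up 170.1700 (V=0.0000), down 130.1300 (V=18.8800). Price 10.4743; hedge Δ=-0.4715, bond B=77.9029.
Sanity check at the root: Δ(0,0)·S0 + B(0,0) reproduces V0 = 10.4743.

(0,0): Delta=-0.4715 Bond=77.9029
V0=10.4743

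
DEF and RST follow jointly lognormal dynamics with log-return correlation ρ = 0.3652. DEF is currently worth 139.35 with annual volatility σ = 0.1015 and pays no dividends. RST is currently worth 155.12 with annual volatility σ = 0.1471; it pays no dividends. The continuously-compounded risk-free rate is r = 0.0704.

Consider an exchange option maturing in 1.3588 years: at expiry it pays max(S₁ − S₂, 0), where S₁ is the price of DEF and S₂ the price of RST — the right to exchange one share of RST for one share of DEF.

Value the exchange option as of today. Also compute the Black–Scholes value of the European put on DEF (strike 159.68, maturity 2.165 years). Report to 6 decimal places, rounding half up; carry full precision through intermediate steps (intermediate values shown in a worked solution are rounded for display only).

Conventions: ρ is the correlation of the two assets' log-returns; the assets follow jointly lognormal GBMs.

exchange price = 3.956932
price(DEF put K=159.68) = 7.154634

σ_eff = √(σ₁² + σ₂² − 2ρσ₁σ₂) = √(0.1015² + 0.1471² − 2·0.3652·0.1015·0.1471) = 0.145036
d₁ = (ln(S₁/S₂) + (q₂ − q₁ + σ_eff²/2)T) / (σ_eff√T) = (ln(139.35/155.12) + (0.0 − 0.0 + 0.010518)·1.3588) / 0.169064 = -0.549606
d₂ = d₁ − σ_eff√T = -0.549606 − 0.169064 = -0.718671
N(d₁) = 0.291295,  N(d₂) = 0.236172
V = S₁·e^{−q₁T}·N(d₁) − S₂·e^{−q₂T}·N(d₂) = 40.591923 − 36.634991 = 3.956932
[vanilla: DEF put K=159.68]
σ√T = 0.1015·√2.165 = 0.149346
d₁ = (ln(S/K) + (r+σ²/2)T) / (σ√T) = (ln(139.35/159.68) + (0.0704+0.1015²/2)·2.165) / 0.149346 = (-0.136183 + 0.163568) / 0.149346 = 0.183366
d₂ = d₁ − σ√T = 0.183366 − 0.149346 = 0.034020
e^{−rT} = 0.858631
N(−d₁) = 0.427255,  N(−d₂) = 0.486431
price = K·e^{−rT}·N(−d₂) − S·N(−d₁) = 66.692656 − 59.538022 = 7.154634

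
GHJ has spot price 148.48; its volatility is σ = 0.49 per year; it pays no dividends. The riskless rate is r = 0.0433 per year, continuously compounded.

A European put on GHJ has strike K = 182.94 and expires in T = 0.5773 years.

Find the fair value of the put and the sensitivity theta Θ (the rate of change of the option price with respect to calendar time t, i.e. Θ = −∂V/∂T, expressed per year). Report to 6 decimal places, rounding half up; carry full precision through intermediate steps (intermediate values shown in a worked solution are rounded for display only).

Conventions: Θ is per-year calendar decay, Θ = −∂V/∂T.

price = 41.946797
Θ = -12.412758

σ√T = 0.49·√0.5773 = 0.372303
d₁ = (ln(S/K) + (r+σ²/2)T) / (σ√T) = (ln(148.48/182.94) + (0.0433+0.49²/2)·0.5773) / 0.372303 = (-0.208708 + 0.094302) / 0.372303 = -0.307293
d₂ = d₁ − σ√T = -0.307293 − 0.372303 = -0.679596
e^{−rT} = 0.975313
N(−d₁) = 0.620690,  N(−d₂) = 0.751620
Put price V = K·e^{−rT}·N(−d₂) − S·N(−d₁) = 134.106793 − 92.159996 = 41.946797
φ(d₁) = (1/√(2π))·e^{−d₁²/2} = 0.380544
Θ = −S·φ(d₁)·σ/(2√T) + r·K·e^{−rT}·N(−d₂) = −18.219582 + 5.806824 = -12.412758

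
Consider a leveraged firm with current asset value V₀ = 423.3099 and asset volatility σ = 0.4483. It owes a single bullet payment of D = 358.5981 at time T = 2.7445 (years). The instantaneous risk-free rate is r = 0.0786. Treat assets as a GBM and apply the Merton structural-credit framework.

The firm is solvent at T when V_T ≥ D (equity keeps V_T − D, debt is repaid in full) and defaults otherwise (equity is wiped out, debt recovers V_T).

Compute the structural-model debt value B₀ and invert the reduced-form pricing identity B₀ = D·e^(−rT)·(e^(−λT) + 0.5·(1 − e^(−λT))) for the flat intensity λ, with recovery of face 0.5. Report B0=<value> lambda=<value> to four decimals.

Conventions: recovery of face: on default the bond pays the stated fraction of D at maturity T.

B0=240.4785 lambda=0.1491

Equity is a call on the firm's assets struck at D = 358.5981:
d₁ = [ln(V₀/D) + (r + σ²/2)T] / (σ√T)
   = [ln(423.3099/358.5981) + (0.0786 + 0.5·0.4483²)·2.7445] / (0.4483·√2.7445)
   = [0.165902 + 0.491503] / 0.742678 = 0.885182
d₂ = d₁ − σ√T = 0.885182 − 0.742678 = 0.142505
N(d₁) = 0.811971,  N(d₂) = 0.556659,  e^(−rT) = 0.805963
E₀ = V₀·N(d₁) − D·e^(−rT)·N(d₂)
   = 423.3099·0.811971 − 358.5981·0.805963·0.556659 = 182.831449
B₀ = V₀ − E₀ = 423.3099 − 182.831449 = 240.478451
e^(−λT) = (B₀·e^(rT)/D − 0.5)/(1 − 0.5) = (240.4785·1.240752/358.5981 − 0.5)/0.5 = 0.66411476
λ = −ln(0.66411476)/2.7445 = 0.149135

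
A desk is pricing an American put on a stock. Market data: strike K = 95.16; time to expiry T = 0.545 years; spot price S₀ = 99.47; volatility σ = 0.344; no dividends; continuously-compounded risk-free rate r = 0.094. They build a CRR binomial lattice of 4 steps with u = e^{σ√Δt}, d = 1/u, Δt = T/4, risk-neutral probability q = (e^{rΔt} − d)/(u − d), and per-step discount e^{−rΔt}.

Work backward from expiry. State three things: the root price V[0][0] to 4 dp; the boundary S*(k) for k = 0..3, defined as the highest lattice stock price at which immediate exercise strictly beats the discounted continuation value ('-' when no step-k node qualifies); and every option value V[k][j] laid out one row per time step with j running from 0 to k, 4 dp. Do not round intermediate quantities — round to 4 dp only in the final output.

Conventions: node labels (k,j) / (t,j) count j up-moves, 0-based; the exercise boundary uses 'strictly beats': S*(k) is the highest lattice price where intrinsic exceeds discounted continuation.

price = 6.0361
boundary = - - 77.1615 67.9603
tree:
6.0361
10.6286 1.9284
17.9985 4.0602 0.0000
27.1997 8.5485 0.0000 0.0000
35.3037 17.9985 0.0000 0.0000 0.0000

Δt=0.13625  u=1.13539  d=0.88075  q=0.51892  discount=0.98727
step 4 (expiry): payoffs max(K−S,0) = 35.3037 17.9985 0.0000 0.0000 0.0000
step 3: (k=3,j=0): S=67.9603, K−S=27.1997, hold=25.9887 ⇒ V=27.1997 exercise | (k=3,j=1): S=87.6086, K−S=7.5514, hold=8.5485 ⇒ V=8.5485 continue | (k=3,j=2): S=112.9374, K−S=0.0000, hold=0.0000 ⇒ V=0.0000 continue | (k=3,j=3): S=145.5891, K−S=0.0000, hold=0.0000 ⇒ V=0.0000 continue  boundary S*=67.9603
step 2: (k=2,j=0): S=77.1615, K−S=17.9985, hold=17.2983 ⇒ V=17.9985 exercise | (k=2,j=1): S=99.4700, K−S=0.0000, hold=4.0602 ⇒ V=4.0602 continue | (k=2,j=2): S=128.2281, K−S=0.0000, hold=0.0000 ⇒ V=0.0000 continue  boundary S*=77.1615
step 1: (k=1,j=0): S=87.6086, K−S=7.5514, hold=10.6286 ⇒ V=10.6286 continue | (k=1,j=1): S=112.9374, K−S=0.0000, hold=1.9284 ⇒ V=1.9284 continue  boundary S*=-
step 0: (k=0,j=0): S=99.4700, K−S=0.0000, hold=6.0361 ⇒ V=6.0361 continue  boundary S*=-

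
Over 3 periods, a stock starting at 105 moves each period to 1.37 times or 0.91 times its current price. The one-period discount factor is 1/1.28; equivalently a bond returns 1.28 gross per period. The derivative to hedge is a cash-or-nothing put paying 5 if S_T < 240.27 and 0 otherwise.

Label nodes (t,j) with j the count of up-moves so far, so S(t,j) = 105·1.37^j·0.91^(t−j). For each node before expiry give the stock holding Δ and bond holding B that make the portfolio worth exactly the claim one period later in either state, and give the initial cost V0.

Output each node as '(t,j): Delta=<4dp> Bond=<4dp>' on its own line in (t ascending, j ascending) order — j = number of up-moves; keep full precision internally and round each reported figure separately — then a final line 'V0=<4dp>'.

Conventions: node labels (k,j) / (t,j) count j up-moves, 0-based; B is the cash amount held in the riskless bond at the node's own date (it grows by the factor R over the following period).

The replicating-portfolio and risk-neutral prices coincide; use p* = (1.28−0.91)/(1.37−0.91) = 0.8043 for the latter.
At maturity the claim pays: V(3,0)=5.0000, V(3,1)=5.0000, V(3,2)=5.0000, V(3,3)=0.0000
(2,0): S=86.9505. Δ = (V_up−V_dn)/(S_up−S_dn) = (5.0000−5.0000)/(119.1222−79.1250) = 0.0000. V = [p*·5.0000 + (1−p*)·5.0000]/1.28 = 3.9062. B = V − Δ·S = 3.9062.
(2,1): S=130.9035. Δ = (V_up−V_dn)/(S_up−S_dn) = (5.0000−5.0000)/(179.3378−119.1222) = 0.0000. V = [p*·5.0000 + (1−p*)·5.0000]/1.28 = 3.9062. B = V − Δ·S = 3.9062.
(2,2): S=197.0745. Δ = (V_up−V_dn)/(S_up−S_dn) = (0.0000−5.0000)/(269.9921−179.3378) = -0.0552. V = [p*·0.0000 + (1−p*)·5.0000]/1.28 = 0.7643. B = V − Δ·S = 11.6338.
(1,0): S=95.5500. Δ = (V_up−V_dn)/(S_up−S_dn) = (3.9062−3.9062)/(130.9035−86.9505) = 0.0000. V = [p*·3.9062 + (1−p*)·3.9062]/1.28 = 3.0518. B = V − Δ·S = 3.0518.
(1,1): S=143.8500. Δ = (V_up−V_dn)/(S_up−S_dn) = (0.7643−3.9062)/(197.0745−130.9035) = -0.0475. V = [p*·0.7643 + (1−p*)·3.9062]/1.28 = 1.0773. B = V − Δ·S = 7.9077.
(0,0): S=105.0000. Δ = (V_up−V_dn)/(S_up−S_dn) = (1.0773−3.0518)/(143.8500−95.5500) = -0.0409. V = [p*·1.0773 + (1−p*)·3.0518]/1.28 = 1.1435. B = V − Δ·S = 5.4357.
Verification: the root portfolio costs Δ(0,0)·S0 + B(0,0) = 1.1435, matching V0.

(0,0): Delta=-0.0409 Bond=5.4357
(1,0): Delta=0.0000 Bond=3.0518
(1,1): Delta=-0.0475 Bond=7.9077
(2,0): Delta=0.0000 Bond=3.9062
(2,1): Delta=0.0000 Bond=3.9062
(2,2): Delta=-0.0552 Bond=11.6338
V0=1.1435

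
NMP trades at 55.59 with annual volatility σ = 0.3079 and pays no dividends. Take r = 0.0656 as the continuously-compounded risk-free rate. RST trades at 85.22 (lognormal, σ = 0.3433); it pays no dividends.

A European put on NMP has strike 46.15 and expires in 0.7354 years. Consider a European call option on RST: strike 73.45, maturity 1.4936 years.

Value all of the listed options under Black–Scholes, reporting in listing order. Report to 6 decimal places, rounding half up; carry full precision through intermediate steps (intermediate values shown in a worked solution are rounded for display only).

[NMP put K=46.15]
σ√T = 0.3079·√0.7354 = 0.264041
d₁ = (ln(S/K) + (r+σ²/2)T) / (σ√T) = (ln(55.59/46.15) + (0.0656+0.3079²/2)·0.7354) / 0.264041 = (0.186106 + 0.083101) / 0.264041 = 1.019567
d₂ = d₁ − σ√T = 1.019567 − 0.264041 = 0.755525
e^{−rT} = 0.952903
N(−d₁) = 0.153967,  N(−d₂) = 0.224967
price = K·e^{−rT}·N(−d₂) − S·N(−d₁) = 9.893249 − 8.559028 = 1.334222
[RST call K=73.45]
σ√T = 0.3433·√1.4936 = 0.419557
d₁ = (ln(S/K) + (r+σ²/2)T) / (σ√T) = (ln(85.22/73.45) + (0.0656+0.3433²/2)·1.4936) / 0.419557 = (0.148631 + 0.185994) / 0.419557 = 0.797569
d₂ = d₁ − σ√T = 0.797569 − 0.419557 = 0.378012
e^{−rT} = 0.906667
N(d₁) = 0.787440,  N(d₂) = 0.647289
price = S·N(d₁) − K·e^{−rT}·N(d₂) = 67.105597 − 43.106005 = 23.999592

price(NMP put K=46.15) = 1.334222
price(RST call K=73.45) = 23.999592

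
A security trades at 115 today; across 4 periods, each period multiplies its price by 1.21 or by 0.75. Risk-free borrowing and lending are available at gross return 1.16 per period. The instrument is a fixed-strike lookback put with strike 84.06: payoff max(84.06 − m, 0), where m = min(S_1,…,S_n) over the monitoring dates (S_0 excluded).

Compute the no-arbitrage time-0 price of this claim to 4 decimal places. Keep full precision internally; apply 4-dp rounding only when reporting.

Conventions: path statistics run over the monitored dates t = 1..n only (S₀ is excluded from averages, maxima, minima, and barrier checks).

price = 0.2347

Risk-neutral up-probability p* = (R−d)/(u−d) = (1.16−0.75)/(1.21−0.75) = 0.8913; the claim prices as the p*-weighted sum of path payoffs discounted by R^4.
Enumerate all 2^4 = 16 price paths (U = up ×1.21, D = down ×0.75); each path with k up-moves has probability p*^k·(1−p*)^(4−k).
DDDD: m=36.3867, payoff=47.6733, prob=0.000140
UDDD: m=58.7039, payoff=25.3561, prob=0.001145
DUDD: m=58.7039, payoff=25.3561, prob=0.001145
UUDD: m=94.7090, payoff=0.0000, prob=0.009386
DDUD: m=58.7039, payoff=25.3561, prob=0.001145
UDUD: m=94.7090, payoff=0.0000, prob=0.009386
DUUD: m=86.2500, payoff=0.0000, prob=0.009386
UUUD: m=139.1500, payoff=0.0000, prob=0.076964
DDDU: m=48.5156, payoff=35.5444, prob=0.001145
UDDU: m=78.2719, payoff=5.7881, prob=0.009386
DUDU: m=78.2719, payoff=5.7881, prob=0.009386
UUDU: m=126.2786, payoff=0.0000, prob=0.076964
DDUU: m=64.6875, payoff=19.3725, prob=0.009386
UDUU: m=104.3625, payoff=0.0000, prob=0.076964
DUUU: m=86.2500, payoff=0.0000, prob=0.076964
UUUU: m=139.1500, payoff=0.0000, prob=0.631109
Price = Σ prob·payoff / R^4 = 0.424891 / 1.810639 = 0.2347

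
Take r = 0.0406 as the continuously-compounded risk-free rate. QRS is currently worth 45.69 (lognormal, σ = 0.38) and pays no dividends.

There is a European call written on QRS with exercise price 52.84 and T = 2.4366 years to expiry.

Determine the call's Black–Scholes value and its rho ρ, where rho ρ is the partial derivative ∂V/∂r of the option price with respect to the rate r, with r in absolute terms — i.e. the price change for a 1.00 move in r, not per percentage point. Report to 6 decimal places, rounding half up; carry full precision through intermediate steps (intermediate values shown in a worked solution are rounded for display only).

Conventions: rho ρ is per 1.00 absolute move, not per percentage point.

price = 9.854951
ρ = 41.268486

σ√T = 0.38·√2.4366 = 0.593165
d₁ = (ln(S/K) + (r+σ²/2)T) / (σ√T) = (ln(45.69/52.84) + (0.0406+0.38²/2)·2.4366) / 0.593165 = (-0.145389 + 0.274848) / 0.593165 = 0.218252
d₂ = d₁ − σ√T = 0.218252 − 0.593165 = -0.374913
e^{−rT} = 0.905810
N(d₁) = 0.586384,  N(d₂) = 0.353862
Call price V = S·N(d₁) − K·e^{−rT}·N(d₂) = 26.791866 − 16.936914 = 9.854951
ρ = K·T·e^{−rT}·N(d₂) = 41.268486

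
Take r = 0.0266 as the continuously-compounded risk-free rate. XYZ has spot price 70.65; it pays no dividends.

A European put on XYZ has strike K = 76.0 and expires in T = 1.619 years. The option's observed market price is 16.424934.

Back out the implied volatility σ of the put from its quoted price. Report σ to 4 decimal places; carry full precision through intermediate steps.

sigma = 0.4262

At σ = 0.4262 the Black–Scholes value reproduces the quote:
σ√T = 0.4262·√1.619 = 0.542297
d₁ = (ln(S/K) + (r+σ²/2)T) / (σ√T) = (ln(70.65/76.0) + (0.0266+0.4262²/2)·1.619) / 0.542297 = (-0.072995 + 0.190108) / 0.542297 = 0.215957
d₂ = d₁ − σ√T = 0.215957 − 0.542297 = -0.326339
e^{−rT} = 0.957849
N(−d₁) = 0.414510,  N(−d₂) = 0.627916
V = K·e^{−rT}·N(−d₂) − S·N(−d₁) = 45.710099 − 29.285165 = 16.424934 (matching the quote); vega is positive throughout, so no other σ reproduces this price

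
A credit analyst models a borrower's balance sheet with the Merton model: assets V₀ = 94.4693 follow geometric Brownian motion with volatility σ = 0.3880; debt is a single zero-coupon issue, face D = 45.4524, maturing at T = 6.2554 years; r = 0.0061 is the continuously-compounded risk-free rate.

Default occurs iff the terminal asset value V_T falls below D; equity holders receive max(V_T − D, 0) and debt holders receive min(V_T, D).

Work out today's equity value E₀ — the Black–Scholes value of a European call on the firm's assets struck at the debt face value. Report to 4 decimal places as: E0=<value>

E0=57.8029

Equity is a call on the firm's assets struck at D = 45.4524:
d₁ = [ln(V₀/D) + (r + σ²/2)T] / (σ√T)
   = [ln(94.4693/45.4524) + (0.0061 + 0.5·0.3880²)·6.2554] / (0.3880·√6.2554)
   = [0.731609 + 0.509014] / 0.970419 = 1.278441
d₂ = d₁ − σ√T = 1.278441 − 0.970419 = 0.308022
N(d₁) = 0.899453,  N(d₂) = 0.620967,  e^(−rT) = 0.962561
E₀ = V₀·N(d₁) − D·e^(−rT)·N(d₂)
   = 94.4693·0.899453 − 45.4524·0.962561·0.620967 = 57.802944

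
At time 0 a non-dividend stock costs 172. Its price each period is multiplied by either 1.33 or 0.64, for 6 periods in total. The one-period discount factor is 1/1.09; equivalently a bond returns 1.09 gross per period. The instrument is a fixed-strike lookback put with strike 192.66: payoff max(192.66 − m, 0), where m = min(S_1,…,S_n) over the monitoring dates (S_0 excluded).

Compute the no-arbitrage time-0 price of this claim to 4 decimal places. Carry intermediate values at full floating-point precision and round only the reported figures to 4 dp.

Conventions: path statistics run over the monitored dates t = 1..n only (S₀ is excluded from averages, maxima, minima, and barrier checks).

price = 39.6504

No-arbitrage gives p* = (R−d)/(u−d) = 0.6522: enumerate every path, weight its payoff by its p*-probability, and discount by R^6.
Enumerate all 2^6 = 64 price paths (U = up ×1.33, D = down ×0.64); each path with k up-moves has probability p*^k·(1−p*)^(6−k).
DDDDDD: m=11.8197, payoff=180.8403, prob=0.001771
UDDDDD: m=24.5629, payoff=168.0971, prob=0.003320
DUDDDD: m=24.5629, payoff=168.0971, prob=0.003320
UUDDDD: m=51.0448, payoff=141.6152, prob=0.006226
DDUDDD: m=24.5629, payoff=168.0971, prob=0.003320
UDUDDD: m=51.0448, payoff=141.6152, prob=0.006226
DUUDDD: m=51.0448, payoff=141.6152, prob=0.006226
UUUDDD: m=106.0775, payoff=86.5825, prob=0.011673
DDDUDD: m=24.5629, payoff=168.0971, prob=0.003320
UDDUDD: m=51.0448, payoff=141.6152, prob=0.006226
DUDUDD: m=51.0448, payoff=141.6152, prob=0.006226
UUDUDD: m=106.0775, payoff=86.5825, prob=0.011673
DDUUDD: m=51.0448, payoff=141.6152, prob=0.006226
UDUUDD: m=106.0775, payoff=86.5825, prob=0.011673
DUUUDD: m=106.0775, payoff=86.5825, prob=0.011673
UUUUDD: m=220.4423, payoff=0.0000, prob=0.021887
DDDDUD: m=24.5629, payoff=168.0971, prob=0.003320
UDDDUD: m=51.0448, payoff=141.6152, prob=0.006226
DUDDUD: m=51.0448, payoff=141.6152, prob=0.006226
UUDDUD: m=106.0775, payoff=86.5825, prob=0.011673
DDUDUD: m=51.0448, payoff=141.6152, prob=0.006226
UDUDUD: m=106.0775, payoff=86.5825, prob=0.011673
DUUDUD: m=106.0775, payoff=86.5825, prob=0.011673
UUUDUD: m=220.4423, payoff=0.0000, prob=0.021887
DDDUUD: m=45.0888, payoff=147.5712, prob=0.006226
UDDUUD: m=93.7001, payoff=98.9599, prob=0.011673
DUDUUD: m=93.7001, payoff=98.9599, prob=0.011673
UUDUUD: m=194.7205, payoff=0.0000, prob=0.021887
DDUUUD: m=70.4512, payoff=122.2088, prob=0.011673
UDUUUD: m=146.4064, payoff=46.2536, prob=0.021887
DUUUUD: m=110.0800, payoff=82.5800, prob=0.021887
UUUUUD: m=228.7600, payoff=0.0000, prob=0.041037
DDDDDU: m=18.4684, payoff=174.1916, prob=0.003320
UDDDDU: m=38.3796, payoff=154.2804, prob=0.006226
DUDDDU: m=38.3796, payoff=154.2804, prob=0.006226
UUDDDU: m=79.7575, payoff=112.9025, prob=0.011673
DDUDDU: m=38.3796, payoff=154.2804, prob=0.006226
UDUDDU: m=79.7575, payoff=112.9025, prob=0.011673
DUUDDU: m=79.7575, payoff=112.9025, prob=0.011673
UUUDDU: m=165.7461, payoff=26.9139, prob=0.021887
DDDUDU: m=38.3796, payoff=154.2804, prob=0.006226
UDDUDU: m=79.7575, payoff=112.9025, prob=0.011673
DUDUDU: m=79.7575, payoff=112.9025, prob=0.011673
UUDUDU: m=165.7461, payoff=26.9139, prob=0.021887
DDUUDU: m=70.4512, payoff=122.2088, prob=0.011673
UDUUDU: m=146.4064, payoff=46.2536, prob=0.021887
DUUUDU: m=110.0800, payoff=82.5800, prob=0.021887
UUUUDU: m=228.7600, payoff=0.0000, prob=0.041037
DDDDUU: m=28.8568, payoff=163.8032, prob=0.006226
UDDDUU: m=59.9681, payoff=132.6919, prob=0.011673
DUDDUU: m=59.9681, payoff=132.6919, prob=0.011673
UUDDUU: m=124.6211, payoff=68.0389, prob=0.021887
DDUDUU: m=59.9681, payoff=132.6919, prob=0.011673
UDUDUU: m=124.6211, payoff=68.0389, prob=0.021887
DUUDUU: m=110.0800, payoff=82.5800, prob=0.021887
UUUDUU: m=228.7600, payoff=0.0000, prob=0.041037
DDDUUU: m=45.0888, payoff=147.5712, prob=0.011673
UDDUUU: m=93.7001, payoff=98.9599, prob=0.021887
DUDUUU: m=93.7001, payoff=98.9599, prob=0.021887
UUDUUU: m=194.7205, payoff=0.0000, prob=0.041037
DDUUUU: m=70.4512, payoff=122.2088, prob=0.021887
UDUUUU: m=146.4064, payoff=46.2536, prob=0.041037
DUUUUU: m=110.0800, payoff=82.5800, prob=0.041037
UUUUUU: m=228.7600, payoff=0.0000, prob=0.076945
Price = Σ prob·payoff / R^6 = 66.497709 / 1.677100 = 39.6504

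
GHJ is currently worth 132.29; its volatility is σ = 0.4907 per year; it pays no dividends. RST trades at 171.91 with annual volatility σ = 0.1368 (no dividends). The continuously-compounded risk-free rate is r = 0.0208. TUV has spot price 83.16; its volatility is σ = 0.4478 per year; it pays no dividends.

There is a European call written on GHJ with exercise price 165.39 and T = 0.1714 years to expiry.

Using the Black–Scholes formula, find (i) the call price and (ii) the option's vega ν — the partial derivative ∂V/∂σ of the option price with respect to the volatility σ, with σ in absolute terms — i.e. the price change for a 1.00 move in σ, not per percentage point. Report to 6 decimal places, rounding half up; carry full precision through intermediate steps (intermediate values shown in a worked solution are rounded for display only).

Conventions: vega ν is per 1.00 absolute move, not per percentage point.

σ√T = 0.4907·√0.1714 = 0.203152
d₁ = (ln(S/K) + (r+σ²/2)T) / (σ√T) = (ln(132.29/165.39) + (0.0208+0.4907²/2)·0.1714) / 0.203152 = (-0.223310 + 0.024201) / 0.203152 = -0.980099
d₂ = d₁ − σ√T = -0.980099 − 0.203152 = -1.183252
e^{−rT} = 0.996441
N(d₁) = 0.163519,  N(d₂) = 0.118355
Call price V = S·N(d₁) − K·e^{−rT}·N(d₂) = 21.631867 − 19.505028 = 2.126839
φ(d₁) = (1/√(2π))·e^{−d₁²/2} = 0.246785
ν = S·φ(d₁)·√T = 13.516118

price = 2.126839
ν = 13.516118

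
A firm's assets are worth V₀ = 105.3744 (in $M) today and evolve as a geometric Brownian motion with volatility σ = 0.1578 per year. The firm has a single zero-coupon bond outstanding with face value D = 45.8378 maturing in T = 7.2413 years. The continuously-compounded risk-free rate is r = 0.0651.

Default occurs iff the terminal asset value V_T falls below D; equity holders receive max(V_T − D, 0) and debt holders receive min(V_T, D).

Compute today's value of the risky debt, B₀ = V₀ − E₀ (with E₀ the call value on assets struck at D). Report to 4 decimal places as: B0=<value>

B0=28.6016

Work the structural quantities from V₀ = 105.3744 against face 45.8378:
d₁ = [ln(V₀/D) + (r + σ²/2)T] / (σ√T)
   = [ln(105.3744/45.8378) + (0.0651 + 0.5·0.1578²)·7.2413] / (0.1578·√7.2413)
   = [0.832411 + 0.561566] / 0.424634 = 3.282768
d₂ = d₁ − σ√T = 3.282768 − 0.424634 = 2.858133
N(d₁) = 0.999486,  N(d₂) = 0.997869,  e^(−rT) = 0.624122
E₀ = V₀·N(d₁) − D·e^(−rT)·N(d₂)
   = 105.3744·0.999486 − 45.8378·0.624122·0.997869 = 76.772795
B₀ = V₀ − E₀ = 105.3744 − 76.772795 = 28.601605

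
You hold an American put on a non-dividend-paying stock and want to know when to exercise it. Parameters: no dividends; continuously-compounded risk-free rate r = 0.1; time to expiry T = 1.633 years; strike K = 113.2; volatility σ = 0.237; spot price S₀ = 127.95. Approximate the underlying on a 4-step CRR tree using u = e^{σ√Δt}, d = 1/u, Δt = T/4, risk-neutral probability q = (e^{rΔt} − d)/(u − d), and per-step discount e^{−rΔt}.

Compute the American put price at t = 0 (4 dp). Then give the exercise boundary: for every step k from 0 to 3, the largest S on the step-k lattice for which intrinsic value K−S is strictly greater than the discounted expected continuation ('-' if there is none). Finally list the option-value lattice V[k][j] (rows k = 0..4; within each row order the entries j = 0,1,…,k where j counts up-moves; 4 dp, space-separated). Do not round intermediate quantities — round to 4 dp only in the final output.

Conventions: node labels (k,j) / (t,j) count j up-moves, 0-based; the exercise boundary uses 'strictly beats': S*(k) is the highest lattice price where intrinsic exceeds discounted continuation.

price = 3.9887
boundary = - - 94.5170 81.2353
tree:
3.9887
8.7778 1.0636
18.6830 2.7649 0.0000
31.9647 7.1872 0.0000 0.0000
43.3800 18.6830 0.0000 0.0000 0.0000

Δt=0.40825  u=1.16350  d=0.85948  q=0.59928  discount=0.96000
step 4 (expiry): payoffs max(K−S,0) = 43.3800 18.6830 0.0000 0.0000 0.0000
step 3: (k=3,j=0): S=81.2353, K−S=31.9647, hold=27.4364 ⇒ V=31.9647 exercise | (k=3,j=1): S=109.9702, K−S=3.2298, hold=7.1872 ⇒ V=7.1872 continue | (k=3,j=2): S=148.8694, K−S=0.0000, hold=0.0000 ⇒ V=0.0000 continue | (k=3,j=3): S=201.5281, K−S=0.0000, hold=0.0000 ⇒ V=0.0000 continue  boundary S*=81.2353
step 2: (k=2,j=0): S=94.5170, K−S=18.6830, hold=16.4314 ⇒ V=18.6830 exercise | (k=2,j=1): S=127.9500, K−S=0.0000, hold=2.7649 ⇒ V=2.7649 continue | (k=2,j=2): S=173.2090, K−S=0.0000, hold=0.0000 ⇒ V=0.0000 continue  boundary S*=94.5170
step 1: (k=1,j=0): S=109.9702, K−S=3.2298, hold=8.7778 ⇒ V=8.7778 continue | (k=1,j=1): S=148.8694, K−S=0.0000, hold=1.0636 ⇒ V=1.0636 continue  boundary S*=-
step 0: (k=0,j=0): S=127.9500, K−S=0.0000, hold=3.9887 ⇒ V=3.9887 continue  boundary S*=-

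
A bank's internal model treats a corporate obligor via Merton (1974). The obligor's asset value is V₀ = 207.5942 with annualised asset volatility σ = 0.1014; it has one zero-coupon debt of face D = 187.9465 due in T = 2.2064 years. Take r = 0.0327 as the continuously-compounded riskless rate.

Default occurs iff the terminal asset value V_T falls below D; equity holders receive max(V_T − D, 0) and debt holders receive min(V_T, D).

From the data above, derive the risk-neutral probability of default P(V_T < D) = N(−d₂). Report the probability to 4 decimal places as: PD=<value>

Apply the equity-as-call identities (strike 187.9465, horizon 2.2064 years):
d₁ = [ln(V₀/D) + (r + σ²/2)T] / (σ√T)
   = [ln(207.5942/187.9465) + (0.0327 + 0.5·0.1014²)·2.2064] / (0.1014·√2.2064)
   = [0.099428 + 0.083492] / 0.150619 = 1.214455
d₂ = d₁ − σ√T = 1.214455 − 0.150619 = 1.063836
risk-neutral PD = N(−d₂) = N(-1.063836) = 0.143701

PD=0.1437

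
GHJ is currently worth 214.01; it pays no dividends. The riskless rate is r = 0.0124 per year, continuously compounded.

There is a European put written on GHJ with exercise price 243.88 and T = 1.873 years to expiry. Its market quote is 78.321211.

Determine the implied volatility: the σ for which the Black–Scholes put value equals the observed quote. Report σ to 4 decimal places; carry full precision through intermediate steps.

sigma = 0.5430

At σ = 0.5430 the Black–Scholes value reproduces the quote:
σ√T = 0.543·√1.873 = 0.743137
d₁ = (ln(S/K) + (r+σ²/2)T) / (σ√T) = (ln(214.01/243.88) + (0.0124+0.543²/2)·1.873) / 0.743137 = (-0.130654 + 0.299351) / 0.743137 = 0.227008
d₂ = d₁ − σ√T = 0.227008 − 0.743137 = -0.516129
e^{−rT} = 0.977042
N(−d₁) = 0.410209,  N(−d₂) = 0.697118
V = K·e^{−rT}·N(−d₂) − S·N(−d₁) = 166.110016 − 87.788805 = 78.321211 (equal to the quote); since ∂V/∂σ > 0 for all σ, the implied volatility is unique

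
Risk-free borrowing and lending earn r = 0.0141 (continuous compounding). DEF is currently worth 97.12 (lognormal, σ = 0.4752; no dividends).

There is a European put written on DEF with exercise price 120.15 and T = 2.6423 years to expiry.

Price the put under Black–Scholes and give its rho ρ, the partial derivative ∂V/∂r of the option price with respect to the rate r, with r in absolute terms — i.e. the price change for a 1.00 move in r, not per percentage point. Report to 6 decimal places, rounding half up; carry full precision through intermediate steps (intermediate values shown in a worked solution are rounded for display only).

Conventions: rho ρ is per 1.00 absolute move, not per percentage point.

σ√T = 0.4752·√2.6423 = 0.772445
d₁ = (ln(S/K) + (r+σ²/2)T) / (σ√T) = (ln(97.12/120.15) + (0.0141+0.4752²/2)·2.6423) / 0.772445 = (-0.212794 + 0.335592) / 0.772445 = 0.158974
d₂ = d₁ − σ√T = 0.158974 − 0.772445 = -0.613471
e^{−rT} = 0.963429
N(−d₁) = 0.436845,  N(−d₂) = 0.730218
Put price V = K·e^{−rT}·N(−d₂) − S·N(−d₁) = 84.527071 − 42.426371 = 42.100700
ρ = −K·T·e^{−rT}·N(−d₂) = -223.345879

price = 42.100700
ρ = -223.345879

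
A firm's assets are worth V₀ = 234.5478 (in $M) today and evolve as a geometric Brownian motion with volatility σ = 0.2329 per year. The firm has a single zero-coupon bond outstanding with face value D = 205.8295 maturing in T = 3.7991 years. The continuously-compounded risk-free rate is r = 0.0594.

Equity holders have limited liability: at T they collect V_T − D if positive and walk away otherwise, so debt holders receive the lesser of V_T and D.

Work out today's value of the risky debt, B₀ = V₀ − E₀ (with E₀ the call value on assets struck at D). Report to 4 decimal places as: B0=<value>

With assets at 234.5478 and a single debt payment of 205.8295 at 3.7991 years:
d₁ = [ln(V₀/D) + (r + σ²/2)T] / (σ√T)
   = [ln(234.5478/205.8295) + (0.0594 + 0.5·0.2329²)·3.7991] / (0.2329·√3.7991)
   = [0.130611 + 0.328703] / 0.453952 = 1.011812
d₂ = d₁ − σ√T = 1.011812 − 0.453952 = 0.557860
N(d₁) = 0.844186,  N(d₂) = 0.711530,  e^(−rT) = 0.797984
E₀ = V₀·N(d₁) − D·e^(−rT)·N(d₂)
   = 234.5478·0.844186 − 205.8295·0.797984·0.711530 = 81.134106
B₀ = V₀ − E₀ = 234.5478 − 81.134106 = 153.413694

B0=153.4137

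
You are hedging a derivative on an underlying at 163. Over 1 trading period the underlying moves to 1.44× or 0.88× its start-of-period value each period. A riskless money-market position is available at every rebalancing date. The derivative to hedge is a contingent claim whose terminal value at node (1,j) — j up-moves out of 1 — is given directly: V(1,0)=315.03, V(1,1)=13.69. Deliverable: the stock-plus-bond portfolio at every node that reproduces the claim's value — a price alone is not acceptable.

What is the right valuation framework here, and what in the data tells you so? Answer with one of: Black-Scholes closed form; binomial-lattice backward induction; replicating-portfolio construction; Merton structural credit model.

framework: replicating-portfolio construction

Key observation: what is demanded is not a single number but the (Δ, B) position at each node of the 1.44/0.88 tree starting at 163; constructing those positions is the replicating-portfolio method.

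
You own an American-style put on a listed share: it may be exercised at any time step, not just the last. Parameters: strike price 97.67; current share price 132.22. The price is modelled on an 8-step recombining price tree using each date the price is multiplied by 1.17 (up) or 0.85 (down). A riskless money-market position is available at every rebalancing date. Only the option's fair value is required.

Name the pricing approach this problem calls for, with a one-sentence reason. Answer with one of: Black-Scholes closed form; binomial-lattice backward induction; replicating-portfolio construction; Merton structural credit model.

Key observation: an American put (K = 97.67, S₀ = 132.22) on a 8-date tree has no closed form — the optimal stopping decision is embedded and must be resolved recursively from expiry.

framework: binomial-lattice backward induction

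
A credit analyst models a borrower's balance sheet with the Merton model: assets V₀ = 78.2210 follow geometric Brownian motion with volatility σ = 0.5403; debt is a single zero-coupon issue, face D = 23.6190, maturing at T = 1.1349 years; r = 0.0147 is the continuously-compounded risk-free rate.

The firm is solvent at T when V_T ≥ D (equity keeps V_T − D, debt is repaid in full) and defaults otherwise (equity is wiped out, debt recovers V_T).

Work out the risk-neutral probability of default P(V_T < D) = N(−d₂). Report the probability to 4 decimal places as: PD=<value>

Equity is a call on the firm's assets struck at D = 23.6190:
d₁ = [ln(V₀/D) + (r + σ²/2)T] / (σ√T)
   = [ln(78.2210/23.6190) + (0.0147 + 0.5·0.5403²)·1.1349] / (0.5403·√1.1349)
   = [1.197487 + 0.182335] / 0.575591 = 2.397228
d₂ = d₁ − σ√T = 2.397228 − 0.575591 = 1.821637
risk-neutral PD = N(−d₂) = N(-1.821637) = 0.034255

PD=0.0343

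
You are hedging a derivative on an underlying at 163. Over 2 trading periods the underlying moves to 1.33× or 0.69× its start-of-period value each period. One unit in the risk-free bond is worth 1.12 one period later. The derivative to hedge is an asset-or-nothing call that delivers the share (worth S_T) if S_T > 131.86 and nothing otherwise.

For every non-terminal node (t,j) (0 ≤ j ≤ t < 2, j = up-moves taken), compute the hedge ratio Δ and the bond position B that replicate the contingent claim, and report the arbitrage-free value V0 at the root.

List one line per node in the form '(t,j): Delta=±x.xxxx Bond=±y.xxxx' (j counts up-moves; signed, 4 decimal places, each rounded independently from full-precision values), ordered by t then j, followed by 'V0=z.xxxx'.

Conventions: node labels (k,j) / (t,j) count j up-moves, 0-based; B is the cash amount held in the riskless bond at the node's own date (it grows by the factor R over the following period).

No-arbitrage ⇒ martingale measure with p* = (R−d)/(u−d) = 0.6719.
Expiry values: V(2,0)=0.0000, V(2,1)=149.5851, V(2,2)=288.3307
  t=1,j=0: stock 112.4700 → up 149.5851 (V=149.5851), down 77.6043 (V=0.0000). Price 89.7344; hedge Δ=2.0781, bond B=-143.9924.
  t=1,j=1: stock 216.7900 → up 288.3307 (V=288.3307), down 149.5851 (V=149.5851). Price 216.7900; hedge Δ=1.0000, bond B=0.0000.
  t=0,j=0: stock 163.0000 → up 216.7900 (V=216.7900), down 112.4700 (V=89.7344). Price 156.3392; hedge Δ=1.2179, bond B=-42.1853.
Sanity check at the root: Δ(0,0)·S0 + B(0,0) reproduces V0 = 156.3392.

(0,0): Delta=1.2179 Bond=-42.1853
(1,0): Delta=2.0781 Bond=-143.9924
(1,1): Delta=1.0000 Bond=0.0000
V0=156.3392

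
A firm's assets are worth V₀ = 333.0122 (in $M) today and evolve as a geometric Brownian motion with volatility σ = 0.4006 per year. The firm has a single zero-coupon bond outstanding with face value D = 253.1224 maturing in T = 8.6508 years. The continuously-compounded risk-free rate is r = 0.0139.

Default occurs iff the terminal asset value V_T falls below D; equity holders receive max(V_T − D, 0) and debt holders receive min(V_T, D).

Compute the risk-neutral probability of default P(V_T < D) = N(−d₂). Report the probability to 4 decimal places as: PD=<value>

PD=0.6004

Equity is a call on the firm's assets struck at D = 253.1224:
d₁ = [ln(V₀/D) + (r + σ²/2)T] / (σ√T)
   = [ln(333.0122/253.1224) + (0.0139 + 0.5·0.4006²)·8.6508] / (0.4006·√8.6508)
   = [0.274306 + 0.814388] / 1.178254 = 0.923989
d₂ = d₁ − σ√T = 0.923989 − 1.178254 = -0.254266
risk-neutral PD = N(−d₂) = N(0.254266) = 0.600355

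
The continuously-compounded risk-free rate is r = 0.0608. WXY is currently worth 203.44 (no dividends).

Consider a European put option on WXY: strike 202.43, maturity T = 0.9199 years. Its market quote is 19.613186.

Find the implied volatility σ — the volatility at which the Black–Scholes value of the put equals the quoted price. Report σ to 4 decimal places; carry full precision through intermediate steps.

At σ = 0.3347 the Black–Scholes value reproduces the quote:
σ√T = 0.3347·√0.9199 = 0.321016
d₁ = (ln(S/K) + (r+σ²/2)T) / (σ√T) = (ln(203.44/202.43) + (0.0608+0.3347²/2)·0.9199) / 0.321016 = (0.004977 + 0.107455) / 0.321016 = 0.350240
d₂ = d₁ − σ√T = 0.350240 − 0.321016 = 0.029224
e^{−rT} = 0.945605
N(−d₁) = 0.363079,  N(−d₂) = 0.488343
V = K·e^{−rT}·N(−d₂) − S·N(−d₁) = 93.478062 − 73.864876 = 19.613186 (the quoted price), and the Black–Scholes price is strictly increasing in σ, so σ is unique

sigma = 0.3347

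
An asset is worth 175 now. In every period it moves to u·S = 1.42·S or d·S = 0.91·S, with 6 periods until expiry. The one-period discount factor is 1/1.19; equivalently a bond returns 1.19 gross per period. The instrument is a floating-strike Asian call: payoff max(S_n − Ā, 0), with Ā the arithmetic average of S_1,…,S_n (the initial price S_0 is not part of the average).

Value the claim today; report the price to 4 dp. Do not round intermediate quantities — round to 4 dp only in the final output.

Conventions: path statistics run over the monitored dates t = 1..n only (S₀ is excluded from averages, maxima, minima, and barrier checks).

price = 57.5046

Under the martingale measure an up-move has probability p* = 0.5490; value the claim as the probability-weighted average of per-path payoffs, discounted 6 periods at R = 1.19.
Enumerate all 2^6 = 64 price paths (U = up ×1.42, D = down ×0.91); each path with k up-moves has probability p*^k·(1−p*)^(6−k).
DDDDDD: Ā=127.4386, payoff=0.0000, prob=0.008413
UDDDDD: Ā=198.8602, payoff=0.0000, prob=0.010242
DUDDDD: Ā=183.9852, payoff=0.0000, prob=0.010242
UUDDDD: Ā=287.0977, payoff=0.0000, prob=0.012468
DDUDDD: Ā=170.4489, payoff=0.0000, prob=0.010242
UDUDDD: Ā=265.9752, payoff=0.0000, prob=0.012468
DUUDDD: Ā=251.1002, payoff=0.0000, prob=0.012468
UUUDDD: Ā=391.8267, payoff=0.0000, prob=0.015179
DDDUDD: Ā=158.1309, payoff=0.0000, prob=0.010242
UDDUDD: Ā=246.7538, payoff=0.0000, prob=0.012468
DUDUDD: Ā=231.8788, payoff=10.1017, prob=0.012468
UUDUDD: Ā=361.8328, payoff=15.7631, prob=0.015179
DDUUDD: Ā=218.3425, payoff=23.6380, prob=0.012468
UDUUDD: Ā=340.7103, payoff=36.8856, prob=0.015179
DUUUDD: Ā=325.8353, payoff=51.7606, prob=0.015179
UUUUDD: Ā=508.4463, payoff=80.7693, prob=0.018479
DDDDUD: Ā=146.9216, payoff=8.1504, prob=0.010242
UDDDUD: Ā=229.2622, payoff=12.7182, prob=0.012468
DUDDUD: Ā=214.3872, payoff=27.5932, prob=0.012468
UUDDUD: Ā=334.5383, payoff=43.0576, prob=0.015179
DDUDUD: Ā=200.8510, payoff=41.1295, prob=0.012468
UDUDUD: Ā=313.4158, payoff=64.1801, prob=0.015179
DUUDUD: Ā=298.5408, payoff=79.0551, prob=0.015179
UUUDUD: Ā=465.8549, payoff=123.3607, prob=0.018479
DDDUUD: Ā=188.5330, payoff=53.4475, prob=0.012468
UDDUUD: Ā=294.1943, payoff=83.4016, prob=0.015179
DUDUUD: Ā=279.3193, payoff=98.2766, prob=0.015179
UUDUUD: Ā=435.8609, payoff=153.3546, prob=0.018479
DDUUUD: Ā=265.7831, payoff=111.8128, prob=0.015179
UDUUUD: Ā=414.7384, payoff=174.4771, prob=0.018479
DUUUUD: Ā=399.8634, payoff=189.3521, prob=0.018479
UUUUUD: Ā=623.9627, payoff=295.4726, prob=0.022496
DDDDDU: Ā=136.7210, payoff=18.3510, prob=0.010242
UDDDDU: Ā=213.3449, payoff=28.6356, prob=0.012468
DUDDDU: Ā=198.4699, payoff=43.5106, prob=0.012468
UUDDDU: Ā=309.7003, payoff=67.8956, prob=0.015179
DDUDDU: Ā=184.9337, payoff=57.0468, prob=0.012468
UDUDDU: Ā=288.5778, payoff=89.0181, prob=0.015179
DUUDDU: Ā=273.7028, payoff=103.8931, prob=0.015179
UUUDDU: Ā=427.0967, payoff=162.1189, prob=0.018479
DDDUDU: Ā=172.6157, payoff=69.3648, prob=0.012468
UDDUDU: Ā=269.3563, payoff=108.2396, prob=0.015179
DUDUDU: Ā=254.4813, payoff=123.1146, prob=0.015179
UUDUDU: Ā=397.1027, payoff=192.1128, prob=0.018479
DDUUDU: Ā=240.9451, payoff=136.6508, prob=0.015179
UDUUDU: Ā=375.9802, payoff=213.2353, prob=0.018479
DUUUDU: Ā=361.1052, payoff=228.1103, prob=0.018479
UUUUDU: Ā=563.4829, payoff=355.9524, prob=0.022496
DDDDUU: Ā=161.4063, payoff=80.5742, prob=0.012468
UDDDUU: Ā=251.8648, payoff=125.7311, prob=0.015179
DUDDUU: Ā=236.9898, payoff=140.6061, prob=0.015179
UUDDUU: Ā=369.8082, payoff=219.4073, prob=0.018479
DDUDUU: Ā=223.4535, payoff=154.1424, prob=0.015179
UDUDUU: Ā=348.6857, payoff=240.5298, prob=0.018479
DUUDUU: Ā=333.8107, payoff=255.4048, prob=0.018479
UUUDUU: Ā=520.8915, payoff=398.5438, prob=0.022496
DDDUUU: Ā=211.1356, payoff=166.4603, prob=0.015179
UDDUUU: Ā=329.4643, payoff=259.7513, prob=0.018479
DUDUUU: Ā=314.5893, payoff=274.6263, prob=0.018479
UUDUUU: Ā=490.8975, payoff=428.5377, prob=0.022496
DDUUUU: Ā=301.0530, payoff=288.1625, prob=0.018479
UDUUUU: Ā=469.7750, payoff=449.6602, prob=0.022496
DUUUUU: Ā=454.9000, payoff=464.5352, prob=0.022496
UUUUUU: Ā=709.8440, payoff=724.8792, prob=0.027386
Price = Σ prob·payoff / R^6 = 163.299453 / 2.839761 = 57.5046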